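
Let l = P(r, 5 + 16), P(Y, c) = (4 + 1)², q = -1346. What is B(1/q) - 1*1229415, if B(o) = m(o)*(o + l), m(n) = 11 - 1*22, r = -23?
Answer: -1655162729/1346 ≈ -1.2297e+6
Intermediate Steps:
P(Y, c) = 25 (P(Y, c) = 5² = 25)
m(n) = -11 (m(n) = 11 - 22 = -11)
l = 25
B(o) = -275 - 11*o (B(o) = -11*(o + 25) = -11*(25 + o) = -275 - 11*o)
B(1/q) - 1*1229415 = (-275 - 11/(-1346)) - 1*1229415 = (-275 - 11*(-1/1346)) - 1229415 = (-275 + 11/1346) - 1229415 = -370139/1346 - 1229415 = -1655162729/1346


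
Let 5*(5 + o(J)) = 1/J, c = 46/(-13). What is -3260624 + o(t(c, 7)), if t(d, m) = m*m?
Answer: -798854104/245 ≈ -3.2606e+6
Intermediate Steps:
c = -46/13 (c = 46*(-1/13) = -46/13 ≈ -3.5385)
t(d, m) = m**2
o(J) = -5 + 1/(5*J)
-3260624 + o(t(c, 7)) = -3260624 + (-5 + 1/(5*(7**2))) = -3260624 + (-5 + (1/5)/49) = -3260624 + (-5 + (1/5)*(1/49)) = -3260624 + (-5 + 1/245) = -3260624 - 1224/245 = -798854104/245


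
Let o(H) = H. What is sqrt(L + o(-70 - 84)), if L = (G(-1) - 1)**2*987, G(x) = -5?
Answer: 133*sqrt(2) ≈ 188.09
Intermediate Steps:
L = 35532 (L = (-5 - 1)**2*987 = (-6)**2*987 = 36*987 = 35532)
sqrt(L + o(-70 - 84)) = sqrt(35532 + (-70 - 84)) = sqrt(35532 - 154) = sqrt(35378) = 133*sqrt(2)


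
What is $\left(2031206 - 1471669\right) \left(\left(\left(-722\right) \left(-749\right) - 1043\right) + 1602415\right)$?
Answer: $1198612184550$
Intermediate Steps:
$\left(2031206 - 1471669\right) \left(\left(\left(-722\right) \left(-749\right) - 1043\right) + 1602415\right) = 559537 \left(\left(540778 - 1043\right) + 1602415\right) = 559537 \left(539735 + 1602415\right) = 559537 \cdot 2142150 = 1198612184550$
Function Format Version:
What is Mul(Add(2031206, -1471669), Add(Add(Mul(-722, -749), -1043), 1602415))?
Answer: 1198612184550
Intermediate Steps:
Mul(Add(2031206, -1471669), Add(Add(Mul(-722, -749), -1043), 1602415)) = Mul(559537, Add(Add(540778, -1043), 1602415)) = Mul(559537, Add(539735, 1602415)) = Mul(559537, 2142150) = 1198612184550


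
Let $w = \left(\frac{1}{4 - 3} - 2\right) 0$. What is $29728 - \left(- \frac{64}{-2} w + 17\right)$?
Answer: $29711$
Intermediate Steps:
$w = 0$ ($w = \left(1^{-1} - 2\right) 0 = \left(1 - 2\right) 0 = \left(-1\right) 0 = 0$)
$29728 - \left(- \frac{64}{-2} w + 17\right) = 29728 - \left(- \frac{64}{-2} \cdot 0 + 17\right) = 29728 - \left(\left(-64\right) \left(- \frac{1}{2}\right) 0 + 17\right) = 29728 - \left(32 \cdot 0 + 17\right) = 29728 - \left(0 + 17\right) = 29728 - 17 = 29711$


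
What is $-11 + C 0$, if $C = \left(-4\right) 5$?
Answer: $-11$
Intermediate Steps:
$C = -20$
$-11 + C 0 = -11 - 0 = -11 + 0 = -11$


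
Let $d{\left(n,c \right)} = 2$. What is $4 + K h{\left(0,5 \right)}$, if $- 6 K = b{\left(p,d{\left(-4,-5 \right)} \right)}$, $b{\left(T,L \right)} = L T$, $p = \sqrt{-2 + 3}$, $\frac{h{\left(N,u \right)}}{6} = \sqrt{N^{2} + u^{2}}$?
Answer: $-6$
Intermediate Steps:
$h{\left(N,u \right)} = 6 \sqrt{N^{2} + u^{2}}$
$p = 1$ ($p = \sqrt{1} = 1$)
$K = - \frac{1}{3}$ ($K = - \frac{2 \cdot 1}{6} = \left(- \frac{1}{6}\right) 2 = - \frac{1}{3} \approx -0.33333$)
$4 + K h{\left(0,5 \right)} = 4 - \frac{6 \sqrt{0^{2} + 5^{2}}}{3} = 4 - \frac{6 \sqrt{0 + 25}}{3} = 4 - \frac{6 \sqrt{25}}{3} = 4 - \frac{6 \cdot 5}{3} = 4 - 10 = -6$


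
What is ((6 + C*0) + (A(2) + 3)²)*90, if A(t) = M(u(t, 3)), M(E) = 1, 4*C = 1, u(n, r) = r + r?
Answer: 1980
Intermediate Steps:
u(n, r) = 2*r
C = ¼ (C = (¼)*1 = ¼ ≈ 0.25000)
A(t) = 1
((6 + C*0) + (A(2) + 3)²)*90 = ((6 + (¼)*0) + (1 + 3)²)*90 = ((6 + 0) + 4²)*90 = (6 + 16)*90 = 22*90 = 1980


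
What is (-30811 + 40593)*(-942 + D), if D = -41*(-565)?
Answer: 217385386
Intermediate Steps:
D = 23165
(-30811 + 40593)*(-942 + D) = (-30811 + 40593)*(-942 + 23165) = 9782*22223 = 217385386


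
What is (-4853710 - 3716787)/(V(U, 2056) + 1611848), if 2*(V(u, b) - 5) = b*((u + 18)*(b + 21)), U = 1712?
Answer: -8570497/3695431733 ≈ -0.0023192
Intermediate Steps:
V(u, b) = 5 + b*(18 + u)*(21 + b)/2 (V(u, b) = 5 + (b*((u + 18)*(b + 21)))/2 = 5 + (b*((18 + u)*(21 + b)))/2 = 5 + (b*(18 + u)*(21 + b))/2 = 5 + b*(18 + u)*(21 + b)/2)
(-4853710 - 3716787)/(V(U, 2056) + 1611848) = (-4853710 - 3716787)/((5 + 9*2056**2 + 189*2056 + (1/2)*1712*2056**2 + (21/2)*2056*1712) + 1611848) = -8570497/((5 + 9*4227136 + 388584 + (1/2)*1712*4227136 + 36958656) + 1611848) = -8570497/((5 + 38044224 + 388584 + 3618428416 + 36958656) + 1611848) = -8570497/(3693819885 + 1611848) = -8570497/3695431733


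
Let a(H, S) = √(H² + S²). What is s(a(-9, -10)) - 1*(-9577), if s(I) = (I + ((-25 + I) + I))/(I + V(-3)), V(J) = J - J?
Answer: 9580 - 25*√181/181 ≈ 9578.1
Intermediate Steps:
V(J) = 0
s(I) = (-25 + 3*I)/I (s(I) = (I + ((-25 + I) + I))/(I + 0) = (I + (-25 + 2*I))/I = (-25 + 3*I)/I)
s(a(-9, -10)) - 1*(-9577) = (3 - 25/√((-9)² + (-10)²)) - 1*(-9577) = (3 - 25/√(81 + 100)) + 9577 = (3 - 25*√181/181) + 9577 = 9580 - 25*√181/181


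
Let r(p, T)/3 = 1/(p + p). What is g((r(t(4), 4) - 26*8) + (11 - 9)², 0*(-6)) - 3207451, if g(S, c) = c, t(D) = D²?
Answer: -3207451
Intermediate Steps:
r(p, T) = 3/(2*p) (r(p, T) = 3/(p + p) = 3/((2*p)) = 3*(1/(2*p)) = 3/(2*p))
g((r(t(4), 4) - 26*8) + (11 - 9)², 0*(-6)) - 3207451 = 0*(-6) - 3207451 = 0 - 3207451 = -3207451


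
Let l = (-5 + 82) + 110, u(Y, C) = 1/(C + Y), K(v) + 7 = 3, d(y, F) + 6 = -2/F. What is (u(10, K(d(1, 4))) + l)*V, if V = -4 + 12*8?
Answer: 51658/3 ≈ 17219.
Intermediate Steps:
d(y, F) = -6 - 2/F
K(v) = -4 (K(v) = -7 + 3 = -4)
V = 92 (V = -4 + 96 = 92)
l = 187 (l = 77 + 110 = 187)
(u(10, K(d(1, 4))) + l)*V = (1/(-4 + 10) + 187)*92 = (1/6 + 187)*92 = (⅙ + 187)*92 = (1123/6)*92 = 51658/3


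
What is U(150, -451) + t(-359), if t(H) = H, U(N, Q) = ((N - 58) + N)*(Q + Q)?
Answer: -218643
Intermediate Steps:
U(N, Q) = 2*Q*(-58 + 2*N) (U(N, Q) = ((-58 + N) + N)*(2*Q) = (-58 + 2*N)*(2*Q) = 2*Q*(-58 + 2*N))
U(150, -451) + t(-359) = 4*(-451)*(-29 + 150) - 359 = 4*(-451)*121 - 359 = -218284 - 359 = -218643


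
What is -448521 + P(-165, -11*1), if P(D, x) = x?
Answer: -448532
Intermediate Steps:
-448521 + P(-165, -11*1) = -448521 - 11*1 = -448521 - 11 = -448532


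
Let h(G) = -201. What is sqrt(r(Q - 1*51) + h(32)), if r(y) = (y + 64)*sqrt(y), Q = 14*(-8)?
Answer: sqrt(-201 - 99*I*sqrt(163)) ≈ 23.225 - 27.211*I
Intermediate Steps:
Q = -112
r(y) = sqrt(y)*(64 + y) (r(y) = (64 + y)*sqrt(y) = sqrt(y)*(64 + y))
sqrt(r(Q - 1*51) + h(32)) = sqrt(sqrt(-112 - 1*51)*(64 + (-112 - 1*51)) - 201) = sqrt(sqrt(-112 - 51)*(64 + (-112 - 51)) - 201) = sqrt(sqrt(-163)*(64 - 163) - 201) = sqrt((I*sqrt(163))*(-99) - 201) = sqrt(-99*I*sqrt(163) - 201) = sqrt(-201 - 99*I*sqrt(163))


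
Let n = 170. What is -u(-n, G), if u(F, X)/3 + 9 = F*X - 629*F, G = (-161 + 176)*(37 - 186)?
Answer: -1460613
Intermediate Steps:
G = -2235 (G = 15*(-149) = -2235)
u(F, X) = -27 - 1887*F + 3*F*X (u(F, X) = -27 + 3*(F*X - 629*F) = -27 + 3*(-629*F + F*X) = -27 + (-1887*F + 3*F*X) = -27 - 1887*F + 3*F*X)
-u(-n, G) = -(-27 - (-1887)*170 + 3*(-1*170)*(-2235)) = -(-27 - 1887*(-170) + 3*(-170)*(-2235)) = -(-27 + 320790 + 1139850) = -1*1460613 = -1460613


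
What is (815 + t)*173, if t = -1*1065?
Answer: -43250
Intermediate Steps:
t = -1065
(815 + t)*173 = (815 - 1065)*173 = -250*173 = -43250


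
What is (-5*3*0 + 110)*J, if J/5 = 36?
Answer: 19800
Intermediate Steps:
J = 180 (J = 5*36 = 180)
(-5*3*0 + 110)*J = (-5*3*0 + 110)*180 = (-15*0 + 110)*180 = (0 + 110)*180 = 110*180 = 19800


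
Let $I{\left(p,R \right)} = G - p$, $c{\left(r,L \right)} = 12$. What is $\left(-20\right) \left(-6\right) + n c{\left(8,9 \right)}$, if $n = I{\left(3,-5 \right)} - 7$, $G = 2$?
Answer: $24$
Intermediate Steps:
$I{\left(p,R \right)} = 2 - p$
$n = -8$ ($n = \left(2 - 3\right) - 7 = -1 - 7 = -8$)
$\left(-20\right) \left(-6\right) + n c{\left(8,9 \right)} = \left(-20\right) \left(-6\right) - 96 = 120 - 96 = 24$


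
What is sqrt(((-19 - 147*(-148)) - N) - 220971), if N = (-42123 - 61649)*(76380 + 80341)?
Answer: sqrt(16263052378) ≈ 1.2753e+5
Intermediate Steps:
N = -16263251612 (N = -103772*156721 = -16263251612)
sqrt(((-19 - 147*(-148)) - N) - 220971) = sqrt(((-19 - 147*(-148)) - 1*(-16263251612)) - 220971) = sqrt(((-19 + 21756) + 16263251612) - 220971) = sqrt((21737 + 16263251612) - 220971) = sqrt(16263273349 - 220971) = sqrt(16263052378)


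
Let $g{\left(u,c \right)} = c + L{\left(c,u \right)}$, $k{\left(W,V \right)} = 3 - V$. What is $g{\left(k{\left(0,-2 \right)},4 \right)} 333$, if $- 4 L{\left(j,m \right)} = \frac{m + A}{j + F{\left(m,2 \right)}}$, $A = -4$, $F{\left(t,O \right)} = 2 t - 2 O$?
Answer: $\frac{52947}{40} \approx 1323.7$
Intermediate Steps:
$F{\left(t,O \right)} = - 2 O + 2 t$
$L{\left(j,m \right)} = - \frac{-4 + m}{4 \left(-4 + j + 2 m\right)}$ ($L{\left(j,m \right)} = - \frac{\left(m - 4\right) \frac{1}{j + \left(\left(-2\right) 2 + 2 m\right)}}{4} = - \frac{\left(-4 + m\right) \frac{1}{j + \left(-4 + 2 m\right)}}{4} = - \frac{\left(-4 + m\right) \frac{1}{-4 + j + 2 m}}{4} = - \frac{\frac{1}{-4 + j + 2 m} \left(-4 + m\right)}{4} = - \frac{-4 + m}{4 \left(-4 + j + 2 m\right)}$)
$g{\left(u,c \right)} = c + \frac{4 - u}{4 \left(-4 + c + 2 u\right)}$
$g{\left(k{\left(0,-2 \right)},4 \right)} 333 = \frac{1 - \frac{3 - -2}{4} + 4 \left(-4 + 4 + 2 \left(3 - -2\right)\right)}{-4 + 4 + 2 \left(3 - -2\right)} 333 = \frac{1 - \frac{3 + 2}{4} + 4 \left(-4 + 4 + 2 \left(3 + 2\right)\right)}{-4 + 4 + 2 \left(3 + 2\right)} 333 = \frac{1 - \frac{5}{4} + 4 \left(-4 + 4 + 2 \cdot 5\right)}{-4 + 4 + 2 \cdot 5} \cdot 333 = \frac{1 - \frac{5}{4} + 4 \left(-4 + 4 + 10\right)}{-4 + 4 + 10} \cdot 333 = \frac{1 - \frac{5}{4} + 4 \cdot 10}{10} \cdot 333 = \frac{1 - \frac{5}{4} + 40}{10} \cdot 333 = \frac{1}{10} \cdot \frac{159}{4} \cdot 333 = \frac{159}{40} \cdot 333 = \frac{52947}{40}$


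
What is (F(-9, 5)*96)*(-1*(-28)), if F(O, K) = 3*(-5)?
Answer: -40320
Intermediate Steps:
F(O, K) = -15
(F(-9, 5)*96)*(-1*(-28)) = (-15*96)*(-1*(-28)) = -1440*28 = -40320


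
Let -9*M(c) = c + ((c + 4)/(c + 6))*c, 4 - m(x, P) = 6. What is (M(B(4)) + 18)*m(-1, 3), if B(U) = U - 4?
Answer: -36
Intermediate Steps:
m(x, P) = -2 (m(x, P) = 4 - 1*6 = 4 - 6 = -2)
B(U) = -4 + U
M(c) = -c/9 - c*(4 + c)/(9*(6 + c)) (M(c) = -(c + ((c + 4)/(c + 6))*c)/9 = -(c + ((4 + c)/(6 + c))*c)/9 = -(c + c*(4 + c)/(6 + c))/9 = -c/9 - c*(4 + c)/(9*(6 + c)))
(M(B(4)) + 18)*m(-1, 3) = (-2*(-4 + 4)*(5 + (-4 + 4))/(54 + 9*(-4 + 4)) + 18)*(-2) = (-2*0*(5 + 0)/(54 + 9*0) + 18)*(-2) = (-2*0*5/(54 + 0) + 18)*(-2) = (-2*0*5/54 + 18)*(-2) = (-2*0*1/54*5 + 18)*(-2) = (0 + 18)*(-2) = 18*(-2) = -36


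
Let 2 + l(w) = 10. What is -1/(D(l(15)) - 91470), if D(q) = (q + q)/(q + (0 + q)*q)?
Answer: 9/823228 ≈ 1.0933e-5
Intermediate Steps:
l(w) = 8 (l(w) = -2 + 10 = 8)
D(q) = 2*q/(q + q²) (D(q) = (2*q)/(q + q*q) = (2*q)/(q + q²) = 2*q/(q + q²))
-1/(D(l(15)) - 91470) = -1/(2/(1 + 8) - 91470) = -1/(2/9 - 91470) = -1/(-823228/9) = -1*(-9/823228) = 9/823228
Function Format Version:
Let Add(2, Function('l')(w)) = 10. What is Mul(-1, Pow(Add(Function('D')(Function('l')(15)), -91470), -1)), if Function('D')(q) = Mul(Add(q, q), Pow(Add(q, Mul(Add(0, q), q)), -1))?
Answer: Rational(9, 823228) ≈ 1.0933e-5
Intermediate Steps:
Function('l')(w) = 8 (Function('l')(w) = Add(-2, 10) = 8)
Function('D')(q) = Mul(2, q, Pow(Add(q, Pow(q, 2)), -1)) (Function('D')(q) = Mul(Mul(2, q), Pow(Add(q, Mul(q, q)), -1)) = Mul(Mul(2, q), Pow(Add(q, Pow(q, 2)), -1)) = Mul(2, q, Pow(Add(q, Pow(q, 2)), -1)))
Mul(-1, Pow(Add(Function('D')(Function('l')(15)), -91470), -1)) = Mul(-1, Pow(Add(Mul(2, Pow(Add(1, 8), -1)), -91470), -1)) = Mul(-1, Pow(Add(Mul(2, Pow(9, -1)), -91470), -1)) = Mul(-1, Pow(Add(Mul(2, Rational(1, 9)), -91470), -1)) = Mul(-1, Pow(Add(Rational(2, 9), -91470), -1)) = Mul(-1, Pow(Rational(-823228, 9), -1)) = Mul(-1, Rational(-9, 823228)) = Rational(9, 823228)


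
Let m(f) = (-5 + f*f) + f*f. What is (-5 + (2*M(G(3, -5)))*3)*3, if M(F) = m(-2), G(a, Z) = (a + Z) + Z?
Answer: 39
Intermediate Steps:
G(a, Z) = a + 2*Z (G(a, Z) = (Z + a) + Z = a + 2*Z)
m(f) = -5 + 2*f² (m(f) = (-5 + f²) + f² = -5 + 2*f²)
M(F) = 3 (M(F) = -5 + 2*(-2)² = -5 + 2*4 = -5 + 8 = 3)
(-5 + (2*M(G(3, -5)))*3)*3 = (-5 + (2*3)*3)*3 = (-5 + 6*3)*3 = (-5 + 18)*3 = 13*3 = 39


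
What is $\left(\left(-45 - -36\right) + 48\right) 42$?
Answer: $1638$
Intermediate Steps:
$\left(\left(-45 - -36\right) + 48\right) 42 = \left(\left(-45 + 36\right) + 48\right) 42 = \left(-9 + 48\right) 42 = 39 \cdot 42 = 1638$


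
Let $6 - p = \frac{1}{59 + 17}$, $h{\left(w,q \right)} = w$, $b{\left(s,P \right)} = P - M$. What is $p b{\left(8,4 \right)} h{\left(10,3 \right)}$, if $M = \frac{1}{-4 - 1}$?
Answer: $\frac{9555}{38} \approx 251.45$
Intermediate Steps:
$M = - \frac{1}{5}$ ($M = \frac{1}{-5} = - \frac{1}{5} \approx -0.2$)
$b{\left(s,P \right)} = \frac{1}{5} + P$ ($b{\left(s,P \right)} = P - - \frac{1}{5} = P + \frac{1}{5} = \frac{1}{5} + P$)
$p = \frac{455}{76}$ ($p = 6 - \frac{1}{59 + 17} = 6 - \frac{1}{76} = \frac{455}{76} \approx 5.9868$)
$p b{\left(8,4 \right)} h{\left(10,3 \right)} = \frac{455 \left(\frac{1}{5} + 4\right)}{76} \cdot 10 = \frac{455}{76} \cdot \frac{21}{5} \cdot 10 = \frac{1911}{76} \cdot 10 = \frac{9555}{38}$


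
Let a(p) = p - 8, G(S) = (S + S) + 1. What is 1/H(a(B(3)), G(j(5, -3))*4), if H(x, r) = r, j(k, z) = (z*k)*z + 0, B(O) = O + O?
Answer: 1/364 ≈ 0.0027473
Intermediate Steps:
B(O) = 2*O
j(k, z) = k*z² (j(k, z) = (k*z)*z + 0 = k*z² + 0 = k*z²)
G(S) = 1 + 2*S (G(S) = 2*S + 1 = 1 + 2*S)
a(p) = -8 + p
1/H(a(B(3)), G(j(5, -3))*4) = 1/((1 + 2*(5*(-3)²))*4) = 1/((1 + 2*(5*9))*4) = 1/((1 + 2*45)*4) = 1/((1 + 90)*4) = 1/(91*4) = 1/364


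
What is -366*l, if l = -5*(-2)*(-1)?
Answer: 3660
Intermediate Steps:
l = -10 (l = 10*(-1) = -10)
-366*l = -366*(-10) = -1*(-3660) = 3660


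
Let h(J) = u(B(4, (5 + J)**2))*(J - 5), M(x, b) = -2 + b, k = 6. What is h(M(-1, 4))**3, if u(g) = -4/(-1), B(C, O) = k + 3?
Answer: -1728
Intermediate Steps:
B(C, O) = 9 (B(C, O) = 6 + 3 = 9)
u(g) = 4 (u(g) = -4*(-1) = 4)
h(J) = -20 + 4*J (h(J) = 4*(J - 5) = 4*(-5 + J) = -20 + 4*J)
h(M(-1, 4))**3 = (-20 + 4*(-2 + 4))**3 = (-20 + 4*2)**3 = (-20 + 8)**3 = (-12)**3 = -1728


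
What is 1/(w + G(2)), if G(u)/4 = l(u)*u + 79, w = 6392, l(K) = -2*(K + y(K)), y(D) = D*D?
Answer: 1/6612 ≈ 0.00015124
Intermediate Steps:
y(D) = D²
l(K) = -2*K - 2*K² (l(K) = -2*(K + K²) = -2*K - 2*K²)
G(u) = 316 + 8*u²*(-1 - u) (G(u) = 4*((2*u*(-1 - u))*u + 79) = 4*(2*u²*(-1 - u) + 79) = 4*(79 + 2*u²*(-1 - u)) = 316 + 8*u²*(-1 - u))
1/(w + G(2)) = 1/(6392 + (316 - 8*2²*(1 + 2))) = 1/(6392 + (316 - 8*4*3)) = 1/(6392 + (316 - 96)) = 1/(6392 + 220) = 1/6612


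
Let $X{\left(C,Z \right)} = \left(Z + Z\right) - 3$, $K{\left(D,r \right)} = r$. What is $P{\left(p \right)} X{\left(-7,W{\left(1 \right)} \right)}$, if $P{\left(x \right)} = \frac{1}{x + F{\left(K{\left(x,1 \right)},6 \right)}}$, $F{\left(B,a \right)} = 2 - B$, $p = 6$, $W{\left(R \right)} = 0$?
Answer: $- \frac{3}{7} \approx -0.42857$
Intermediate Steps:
$X{\left(C,Z \right)} = -3 + 2 Z$ ($X{\left(C,Z \right)} = 2 Z - 3 = -3 + 2 Z$)
$P{\left(x \right)} = \frac{1}{1 + x}$ ($P{\left(x \right)} = \frac{1}{x + \left(2 - 1\right)} = \frac{1}{x + 1} = \frac{1}{1 + x}$)
$P{\left(p \right)} X{\left(-7,W{\left(1 \right)} \right)} = \frac{-3 + 2 \cdot 0}{1 + 6} = \frac{-3 + 0}{7} = \frac{1}{7} \left(-3\right) = - \frac{3}{7}$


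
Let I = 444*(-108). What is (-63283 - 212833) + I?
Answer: -324068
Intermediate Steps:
I = -47952
(-63283 - 212833) + I = (-63283 - 212833) - 47952 = -276116 - 47952 = -324068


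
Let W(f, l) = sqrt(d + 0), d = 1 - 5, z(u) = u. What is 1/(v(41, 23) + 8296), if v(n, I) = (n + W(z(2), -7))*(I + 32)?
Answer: 10551/111335701 - 110*I/111335701 ≈ 9.4767e-5 - 9.88e-7*I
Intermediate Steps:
d = -4
W(f, l) = 2*I (W(f, l) = sqrt(-4 + 0) = sqrt(-4) = 2*I)
v(n, I) = (32 + I)*(n + 2*I) (v(n, I) = (n + 2*I)*(I + 32) = (n + 2*I)*(32 + I) = (32 + I)*(n + 2*I))
1/(v(41, 23) + 8296) = 1/((32*41 + 64*I + 23*41 + 2*I*23) + 8296) = 1/((1312 + 64*I + 943 + 46*I) + 8296) = 1/((2255 + 110*I) + 8296) = 1/(10551 + 110*I) = (10551 - 110*I)/111335701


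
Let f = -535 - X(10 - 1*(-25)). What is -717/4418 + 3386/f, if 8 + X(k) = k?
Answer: -7681151/1241458 ≈ -6.1872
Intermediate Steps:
X(k) = -8 + k
f = -562 (f = -535 - (-8 + (10 - 1*(-25))) = -535 - (-8 + (10 + 25)) = -535 - (-8 + 35) = -535 - 1*27 = -535 - 27 = -562)
-717/4418 + 3386/f = -717/4418 + 3386/(-562) = -717*1/4418 + 3386*(-1/562) = -717/4418 - 1693/281 = -7681151/1241458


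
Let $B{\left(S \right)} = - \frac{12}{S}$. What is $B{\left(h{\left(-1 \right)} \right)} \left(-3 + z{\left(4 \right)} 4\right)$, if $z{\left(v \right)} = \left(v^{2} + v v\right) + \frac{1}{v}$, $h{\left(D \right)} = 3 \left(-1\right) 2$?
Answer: $252$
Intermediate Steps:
$h{\left(D \right)} = -6$ ($h{\left(D \right)} = \left(-3\right) 2 = -6$)
$z{\left(v \right)} = \frac{1}{v} + 2 v^{2}$ ($z{\left(v \right)} = \left(v^{2} + v^{2}\right) + \frac{1}{v} = 2 v^{2} + \frac{1}{v} = \frac{1}{v} + 2 v^{2}$)
$B{\left(h{\left(-1 \right)} \right)} \left(-3 + z{\left(4 \right)} 4\right) = - \frac{12}{-6} \left(-3 + \frac{1 + 2 \cdot 4^{3}}{4} \cdot 4\right) = \left(-12\right) \left(- \frac{1}{6}\right) \left(-3 + \frac{1 + 2 \cdot 64}{4} \cdot 4\right) = 2 \left(-3 + \frac{1 + 128}{4} \cdot 4\right) = 2 \left(-3 + \frac{1}{4} \cdot 129 \cdot 4\right) = 2 \left(-3 + \frac{129}{4} \cdot 4\right) = 2 \left(-3 + 129\right) = 2 \cdot 126 = 252$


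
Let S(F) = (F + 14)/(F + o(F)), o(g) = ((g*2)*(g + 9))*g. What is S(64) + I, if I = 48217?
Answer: 4806270573/99680 ≈ 48217.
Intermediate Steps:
o(g) = 2*g²*(9 + g) (o(g) = ((2*g)*(9 + g))*g = (2*g*(9 + g))*g = 2*g²*(9 + g))
S(F) = (14 + F)/(F + 2*F²*(9 + F)) (S(F) = (F + 14)/(F + 2*F²*(9 + F)) = (14 + F)/(F + 2*F²*(9 + F)))
S(64) + I = (14 + 64)/(64*(1 + 2*64*(9 + 64))) + 48217 = (1/64)*78/(1 + 2*64*73) + 48217 = (1/64)*78/(1 + 9344) + 48217 = (1/64)*78/9345 + 48217 = (1/64)*(1/9345)*78 + 48217 = 13/99680 + 48217 = 4806270573/99680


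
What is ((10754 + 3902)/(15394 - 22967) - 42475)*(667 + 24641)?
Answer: -8141022546948/7573 ≈ -1.0750e+9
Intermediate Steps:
((10754 + 3902)/(15394 - 22967) - 42475)*(667 + 24641) = (14656/(-7573) - 42475)*25308 = (14656*(-1/7573) - 42475)*25308 = (-14656/7573 - 42475)*25308 = -321677831/7573*25308 = -8141022546948/7573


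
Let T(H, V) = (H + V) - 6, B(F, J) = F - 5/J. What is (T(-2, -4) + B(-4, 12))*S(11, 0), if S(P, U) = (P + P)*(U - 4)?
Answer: 4334/3 ≈ 1444.7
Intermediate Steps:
S(P, U) = 2*P*(-4 + U) (S(P, U) = (2*P)*(-4 + U) = 2*P*(-4 + U))
T(H, V) = -6 + H + V
(T(-2, -4) + B(-4, 12))*S(11, 0) = ((-6 - 2 - 4) + (-4 - 5/12))*(2*11*(-4 + 0)) = (-12 + (-4 - 5*1/12))*(2*11*(-4)) = (-12 + (-4 - 5/12))*(-88) = (-12 - 53/12)*(-88) = -197/12*(-88) = 4334/3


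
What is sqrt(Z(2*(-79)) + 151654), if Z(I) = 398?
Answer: 2*sqrt(38013) ≈ 389.94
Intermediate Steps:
sqrt(Z(2*(-79)) + 151654) = sqrt(398 + 151654) = sqrt(152052) = 2*sqrt(38013)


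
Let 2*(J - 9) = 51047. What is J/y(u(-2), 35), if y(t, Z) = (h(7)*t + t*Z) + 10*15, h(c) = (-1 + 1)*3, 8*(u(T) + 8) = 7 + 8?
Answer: -40852/103 ≈ -396.62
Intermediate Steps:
u(T) = -49/8 (u(T) = -8 + (7 + 8)/8 = -8 + (1/8)*15 = -8 + 15/8 = -49/8)
J = 51065/2 (J = 9 + (1/2)*51047 = 9 + 51047/2 = 51065/2 ≈ 25533.)
h(c) = 0 (h(c) = 0*3 = 0)
y(t, Z) = 150 + Z*t (y(t, Z) = (0*t + t*Z) + 10*15 = (0 + Z*t) + 150 = Z*t + 150 = 150 + Z*t)
J/y(u(-2), 35) = 51065/(2*(150 + 35*(-49/8))) = 51065/(2*(150 - 1715/8)) = 51065/(2*(-515/8)) = (51065/2)*(-8/515) = -40852/103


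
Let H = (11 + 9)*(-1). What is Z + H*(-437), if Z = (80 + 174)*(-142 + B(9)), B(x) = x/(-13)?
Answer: -357550/13 ≈ -27504.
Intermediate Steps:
H = -20 (H = 20*(-1) = -20)
B(x) = -x/13 (B(x) = x*(-1/13) = -x/13)
Z = -471170/13 (Z = (80 + 174)*(-142 - 1/13*9) = 254*(-142 - 9/13) = 254*(-1855/13) = -471170/13 ≈ -36244.)
Z + H*(-437) = -471170/13 - 20*(-437) = -471170/13 + 8740 = -357550/13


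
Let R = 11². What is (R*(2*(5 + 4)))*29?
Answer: 63162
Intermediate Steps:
R = 121
(R*(2*(5 + 4)))*29 = (121*(2*(5 + 4)))*29 = (121*(2*9))*29 = (121*18)*29 = 2178*29 = 63162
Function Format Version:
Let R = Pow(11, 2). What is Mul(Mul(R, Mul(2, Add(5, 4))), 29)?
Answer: 63162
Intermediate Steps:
R = 121
Mul(Mul(R, Mul(2, Add(5, 4))), 29) = Mul(Mul(121, Mul(2, Add(5, 4))), 29) = Mul(Mul(121, Mul(2, 9)), 29) = Mul(Mul(121, 18), 29) = Mul(2178, 29) = 63162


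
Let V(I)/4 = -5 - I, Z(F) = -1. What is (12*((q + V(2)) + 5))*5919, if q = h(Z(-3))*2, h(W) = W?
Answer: -1775700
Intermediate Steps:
V(I) = -20 - 4*I (V(I) = 4*(-5 - I) = -20 - 4*I)
q = -2 (q = -1*2 = -2)
(12*((q + V(2)) + 5))*5919 = (12*((-2 + (-20 - 4*2)) + 5))*5919 = (12*((-2 + (-20 - 8)) + 5))*5919 = (12*((-2 - 28) + 5))*5919 = (12*(-30 + 5))*5919 = (12*(-25))*5919 = -300*5919 = -1775700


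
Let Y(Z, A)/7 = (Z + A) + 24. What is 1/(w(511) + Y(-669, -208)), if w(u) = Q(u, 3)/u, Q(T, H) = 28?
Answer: -73/435879 ≈ -0.00016748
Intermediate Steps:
w(u) = 28/u
Y(Z, A) = 168 + 7*A + 7*Z (Y(Z, A) = 7*((Z + A) + 24) = 7*((A + Z) + 24) = 7*(24 + A + Z) = 168 + 7*A + 7*Z)
1/(w(511) + Y(-669, -208)) = 1/(28/511 + (168 + 7*(-208) + 7*(-669))) = 1/(28*(1/511) + (168 - 1456 - 4683)) = 1/(4/73 - 5971) = 1/(-435879/73) = -73/435879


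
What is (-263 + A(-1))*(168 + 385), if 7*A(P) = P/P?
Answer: -145360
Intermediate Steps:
A(P) = ⅐ (A(P) = (P/P)/7 = (⅐)*1 = ⅐)
(-263 + A(-1))*(168 + 385) = (-263 + ⅐)*(168 + 385) = -1840/7*553 = -145360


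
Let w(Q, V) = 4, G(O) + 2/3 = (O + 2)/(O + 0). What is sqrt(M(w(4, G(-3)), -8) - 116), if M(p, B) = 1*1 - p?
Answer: I*sqrt(119) ≈ 10.909*I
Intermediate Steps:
G(O) = -2/3 + (2 + O)/O (G(O) = -2/3 + (O + 2)/(O + 0) = -2/3 + (2 + O)/O)
M(p, B) = 1 - p
sqrt(M(w(4, G(-3)), -8) - 116) = sqrt((1 - 1*4) - 116) = sqrt((1 - 4) - 116) = sqrt(-3 - 116) = sqrt(-119) = I*sqrt(119)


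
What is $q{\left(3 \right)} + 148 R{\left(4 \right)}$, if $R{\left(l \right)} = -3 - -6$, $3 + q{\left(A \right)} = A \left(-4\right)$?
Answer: $429$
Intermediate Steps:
$q{\left(A \right)} = -3 - 4 A$ ($q{\left(A \right)} = -3 + A \left(-4\right) = -3 - 4 A$)
$R{\left(l \right)} = 3$ ($R{\left(l \right)} = -3 + 6 = 3$)
$q{\left(3 \right)} + 148 R{\left(4 \right)} = \left(-3 - 12\right) + 148 \cdot 3 = \left(-3 - 12\right) + 444 = -15 + 444 = 429$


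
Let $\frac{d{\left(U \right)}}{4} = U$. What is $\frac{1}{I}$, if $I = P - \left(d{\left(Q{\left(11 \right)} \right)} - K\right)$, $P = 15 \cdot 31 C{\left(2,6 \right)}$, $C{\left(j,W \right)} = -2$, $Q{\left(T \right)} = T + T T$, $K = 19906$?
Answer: $\frac{1}{18448} \approx 5.4206 \cdot 10^{-5}$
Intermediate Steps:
$Q{\left(T \right)} = T + T^{2}$
$P = -930$ ($P = 15 \cdot 31 \left(-2\right) = 465 \left(-2\right) = -930$)
$d{\left(U \right)} = 4 U$
$I = 18448$ ($I = -930 - \left(4 \cdot 11 \left(1 + 11\right) - 19906\right) = -930 - \left(4 \cdot 11 \cdot 12 - 19906\right) = -930 - \left(4 \cdot 132 - 19906\right) = -930 - \left(528 - 19906\right) = -930 - -19378 = -930 + 19378 = 18448$)
$\frac{1}{I} = \frac{1}{18448}$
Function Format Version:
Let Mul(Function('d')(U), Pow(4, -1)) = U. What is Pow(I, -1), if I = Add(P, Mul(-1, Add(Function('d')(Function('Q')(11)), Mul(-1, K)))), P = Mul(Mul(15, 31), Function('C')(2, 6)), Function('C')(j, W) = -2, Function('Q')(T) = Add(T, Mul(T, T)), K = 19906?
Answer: Rational(1, 18448) ≈ 5.4206e-5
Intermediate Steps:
Function('Q')(T) = Add(T, Pow(T, 2))
P = -930 (P = Mul(Mul(15, 31), -2) = Mul(465, -2) = -930)
Function('d')(U) = Mul(4, U)
I = 18448 (I = Add(-930, Mul(-1, Add(Mul(4, Mul(11, Add(1, 11))), Mul(-1, 19906)))) = Add(-930, Mul(-1, Add(Mul(4, Mul(11, 12)), -19906))) = Add(-930, Mul(-1, Add(Mul(4, 132), -19906))) = Add(-930, Mul(-1, Add(528, -19906))) = Add(-930, Mul(-1, -19378)) = Add(-930, 19378) = 18448)
Pow(I, -1) = Pow(18448, -1) = Rational(1, 18448)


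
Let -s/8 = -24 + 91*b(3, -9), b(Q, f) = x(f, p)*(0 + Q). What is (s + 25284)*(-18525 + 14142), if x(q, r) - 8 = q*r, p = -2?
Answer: 137222964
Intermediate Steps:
x(q, r) = 8 + q*r
b(Q, f) = Q*(8 - 2*f) (b(Q, f) = (8 + f*(-2))*(0 + Q) = (8 - 2*f)*Q = Q*(8 - 2*f))
s = -56592 (s = -8*(-24 + 91*(2*3*(4 - 1*(-9)))) = -8*(-24 + 91*(2*3*(4 + 9))) = -8*(-24 + 91*(2*3*13)) = -8*(-24 + 91*78) = -8*(-24 + 7098) = -8*7074 = -56592)
(s + 25284)*(-18525 + 14142) = (-56592 + 25284)*(-18525 + 14142) = -31308*(-4383) = 137222964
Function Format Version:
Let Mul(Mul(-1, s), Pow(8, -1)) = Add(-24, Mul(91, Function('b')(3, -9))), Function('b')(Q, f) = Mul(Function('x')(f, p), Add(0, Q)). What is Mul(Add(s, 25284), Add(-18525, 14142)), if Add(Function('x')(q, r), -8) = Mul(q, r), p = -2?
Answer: 137222964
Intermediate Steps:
Function('x')(q, r) = Add(8, Mul(q, r))
Function('b')(Q, f) = Mul(Q, Add(8, Mul(-2, f))) (Function('b')(Q, f) = Mul(Add(8, Mul(f, -2)), Add(0, Q)) = Mul(Add(8, Mul(-2, f)), Q) = Mul(Q, Add(8, Mul(-2, f))))
s = -56592 (s = Mul(-8, Add(-24, Mul(91, Mul(2, 3, Add(4, Mul(-1, -9)))))) = Mul(-8, Add(-24, Mul(91, Mul(2, 3, Add(4, 9))))) = Mul(-8, Add(-24, Mul(91, Mul(2, 3, 13)))) = Mul(-8, Add(-24, Mul(91, 78))) = Mul(-8, Add(-24, 7098)) = Mul(-8, 7074) = -56592)
Mul(Add(s, 25284), Add(-18525, 14142)) = Mul(Add(-56592, 25284), Add(-18525, 14142)) = Mul(-31308, -4383) = 137222964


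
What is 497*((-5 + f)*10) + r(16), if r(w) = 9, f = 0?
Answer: -24841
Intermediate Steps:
497*((-5 + f)*10) + r(16) = 497*((-5 + 0)*10) + 9 = 497*(-5*10) + 9 = 497*(-50) + 9 = -24850 + 9 = -24841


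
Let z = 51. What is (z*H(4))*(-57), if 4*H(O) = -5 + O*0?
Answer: 14535/4 ≈ 3633.8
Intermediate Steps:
H(O) = -5/4 (H(O) = (-5 + O*0)/4 = (-5 + 0)/4 = (¼)*(-5) = -5/4)
(z*H(4))*(-57) = (51*(-5/4))*(-57) = -255/4*(-57) = 14535/4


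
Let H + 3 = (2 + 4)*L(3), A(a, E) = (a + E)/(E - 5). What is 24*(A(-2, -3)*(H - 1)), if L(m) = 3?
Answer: 210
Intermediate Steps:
A(a, E) = (E + a)/(-5 + E)
H = 15 (H = -3 + (2 + 4)*3 = -3 + 6*3 = -3 + 18 = 15)
24*(A(-2, -3)*(H - 1)) = 24*(((-3 - 2)/(-5 - 3))*(15 - 1)) = 24*((-5/(-8))*14) = 24*(-⅛*(-5)*14) = 24*((5/8)*14) = 24*(35/4) = 210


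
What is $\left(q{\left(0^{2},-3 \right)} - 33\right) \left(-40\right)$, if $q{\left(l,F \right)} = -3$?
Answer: $1440$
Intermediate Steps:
$\left(q{\left(0^{2},-3 \right)} - 33\right) \left(-40\right) = \left(-3 - 33\right) \left(-40\right) = \left(-36\right) \left(-40\right) = 1440$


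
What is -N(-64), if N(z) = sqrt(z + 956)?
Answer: -2*sqrt(223) ≈ -29.866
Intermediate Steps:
N(z) = sqrt(956 + z)
-N(-64) = -sqrt(956 - 64) = -sqrt(892) = -2*sqrt(223)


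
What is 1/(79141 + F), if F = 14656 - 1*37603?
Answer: 1/56194 ≈ 1.7795e-5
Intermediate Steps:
F = -22947 (F = 14656 - 37603 = -22947)
1/(79141 + F) = 1/(79141 - 22947) = 1/56194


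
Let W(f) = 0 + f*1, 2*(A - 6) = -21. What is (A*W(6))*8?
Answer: -216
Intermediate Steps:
A = -9/2 (A = 6 + (1/2)*(-21) = 6 - 21/2 = -9/2 ≈ -4.5000)
W(f) = f (W(f) = 0 + f = f)
(A*W(6))*8 = -9/2*6*8 = -27*8 = -216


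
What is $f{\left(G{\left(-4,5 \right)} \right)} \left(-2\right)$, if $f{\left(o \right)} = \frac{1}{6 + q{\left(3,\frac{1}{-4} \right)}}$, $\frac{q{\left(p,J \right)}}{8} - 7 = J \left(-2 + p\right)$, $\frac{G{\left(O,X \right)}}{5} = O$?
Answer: $- \frac{1}{30} \approx -0.033333$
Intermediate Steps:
$G{\left(O,X \right)} = 5 O$
$q{\left(p,J \right)} = 56 + 8 J \left(-2 + p\right)$
$f{\left(o \right)} = \frac{1}{60}$ ($f{\left(o \right)} = \frac{1}{6 + \left(56 - \frac{16}{-4} + 8 \frac{1}{-4} \cdot 3\right)} = \frac{1}{6 + \left(56 - -4 + 8 \left(- \frac{1}{4}\right) 3\right)} = \frac{1}{6 + \left(56 + 4 - 6\right)} = \frac{1}{6 + 54} = \frac{1}{60}$)
$f{\left(G{\left(-4,5 \right)} \right)} \left(-2\right) = \frac{1}{60} \left(-2\right) = - \frac{1}{30}$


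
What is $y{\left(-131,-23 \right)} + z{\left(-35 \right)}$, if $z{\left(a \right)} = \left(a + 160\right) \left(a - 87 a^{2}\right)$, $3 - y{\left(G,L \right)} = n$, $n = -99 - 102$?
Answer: $-13326046$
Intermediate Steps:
$n = -201$ ($n = -99 - 102 = -201$)
$y{\left(G,L \right)} = 204$ ($y{\left(G,L \right)} = 3 - -201 = 3 + 201 = 204$)
$z{\left(a \right)} = \left(160 + a\right) \left(a - 87 a^{2}\right)$
$y{\left(-131,-23 \right)} + z{\left(-35 \right)} = 204 - 35 \left(160 - -487165 - 87 \left(-35\right)^{2}\right) = 204 - 35 \left(160 + 487165 - 106575\right) = 204 - 13326250 = -13326046$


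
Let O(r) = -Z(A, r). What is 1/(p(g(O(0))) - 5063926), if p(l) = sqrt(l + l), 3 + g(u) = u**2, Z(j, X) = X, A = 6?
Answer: -2531963/12821673266741 - I*sqrt(6)/25643346533482 ≈ -1.9748e-7 - 9.5521e-14*I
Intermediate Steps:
O(r) = -r
g(u) = -3 + u**2
p(l) = sqrt(2)*sqrt(l) (p(l) = sqrt(2*l) = sqrt(2)*sqrt(l))
1/(p(g(O(0))) - 5063926) = 1/(sqrt(2)*sqrt(-3 + (-1*0)**2) - 5063926) = 1/(sqrt(2)*sqrt(-3 + 0**2) - 5063926) = 1/(sqrt(2)*sqrt(-3 + 0) - 5063926) = 1/(sqrt(2)*sqrt(-3) - 5063926) = 1/(sqrt(2)*(I*sqrt(3)) - 5063926) = 1/(I*sqrt(6) - 5063926) = 1/(-5063926 + I*sqrt(6))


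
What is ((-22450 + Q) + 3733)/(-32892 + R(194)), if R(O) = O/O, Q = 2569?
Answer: 16148/32891 ≈ 0.49095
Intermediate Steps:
R(O) = 1
((-22450 + Q) + 3733)/(-32892 + R(194)) = ((-22450 + 2569) + 3733)/(-32892 + 1) = (-19881 + 3733)/(-32891) = -16148*(-1/32891) = 16148/32891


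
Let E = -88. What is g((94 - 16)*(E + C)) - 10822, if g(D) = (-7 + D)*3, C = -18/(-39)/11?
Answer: -345677/11 ≈ -31425.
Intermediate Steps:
C = 6/143 (C = -18*(-1/39)*(1/11) = (6/13)*(1/11) = 6/143 ≈ 0.041958)
g(D) = -21 + 3*D
g((94 - 16)*(E + C)) - 10822 = (-21 + 3*((94 - 16)*(-88 + 6/143))) - 10822 = (-21 + 3*(78*(-12578/143))) - 10822 = (-21 + 3*(-75468/11)) - 10822 = (-21 - 226404/11) - 10822 = -226635/11 - 10822 = -345677/11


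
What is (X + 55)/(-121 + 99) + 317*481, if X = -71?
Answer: 1677255/11 ≈ 1.5248e+5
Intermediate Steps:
(X + 55)/(-121 + 99) + 317*481 = (-71 + 55)/(-121 + 99) + 317*481 = -16/(-22) + 152477 = -16*(-1/22) + 152477 = 8/11 + 152477 = 1677255/11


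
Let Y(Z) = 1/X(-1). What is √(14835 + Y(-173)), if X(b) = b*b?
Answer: 2*√3709 ≈ 121.80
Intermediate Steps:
X(b) = b²
Y(Z) = 1 (Y(Z) = 1/((-1)²) = 1/1 = 1)
√(14835 + Y(-173)) = √(14835 + 1) = √14836 = 2*√3709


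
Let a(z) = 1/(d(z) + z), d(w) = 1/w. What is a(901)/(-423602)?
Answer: -901/343880950804 ≈ -2.6201e-9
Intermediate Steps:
a(z) = 1/(z + 1/z) (a(z) = 1/(1/z + z) = 1/(z + 1/z))
a(901)/(-423602) = (901/(1 + 901²))/(-423602) = (901/(1 + 811801))*(-1/423602) = (901/811802)*(-1/423602) = -901/343880950804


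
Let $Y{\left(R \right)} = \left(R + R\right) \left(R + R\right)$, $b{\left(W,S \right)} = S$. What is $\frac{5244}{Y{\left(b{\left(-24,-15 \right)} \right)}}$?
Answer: $\frac{437}{75} \approx 5.8267$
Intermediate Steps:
$Y{\left(R \right)} = 4 R^{2}$ ($Y{\left(R \right)} = 2 R 2 R = 4 R^{2}$)
$\frac{5244}{Y{\left(b{\left(-24,-15 \right)} \right)}} = \frac{5244}{4 \left(-15\right)^{2}} = \frac{5244}{4 \cdot 225} = \frac{5244}{900} = 5244 \cdot \frac{1}{900} = \frac{437}{75}$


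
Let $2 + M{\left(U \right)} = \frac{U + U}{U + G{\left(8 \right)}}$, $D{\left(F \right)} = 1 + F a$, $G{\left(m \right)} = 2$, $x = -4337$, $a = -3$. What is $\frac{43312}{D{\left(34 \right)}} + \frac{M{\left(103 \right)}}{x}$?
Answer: $- \frac{19723634716}{45993885} \approx -428.83$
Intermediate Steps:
$D{\left(F \right)} = 1 - 3 F$ ($D{\left(F \right)} = 1 + F \left(-3\right) = 1 - 3 F$)
$M{\left(U \right)} = -2 + \frac{2 U}{2 + U}$ ($M{\left(U \right)} = -2 + \frac{U + U}{U + 2} = -2 + \frac{2 U}{2 + U}$)
$\frac{43312}{D{\left(34 \right)}} + \frac{M{\left(103 \right)}}{x} = \frac{43312}{1 - 102} + \frac{\left(-4\right) \frac{1}{2 + 103}}{-4337} = \frac{43312}{1 - 102} + - \frac{4}{105} \left(- \frac{1}{4337}\right) = \frac{43312}{-101} + \left(-4\right) \frac{1}{105} \left(- \frac{1}{4337}\right) = 43312 \left(- \frac{1}{101}\right) - - \frac{4}{455385} = - \frac{43312}{101} + \frac{4}{455385} = - \frac{19723634716}{45993885}$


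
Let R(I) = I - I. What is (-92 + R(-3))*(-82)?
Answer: 7544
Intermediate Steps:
R(I) = 0
(-92 + R(-3))*(-82) = (-92 + 0)*(-82) = -92*(-82) = 7544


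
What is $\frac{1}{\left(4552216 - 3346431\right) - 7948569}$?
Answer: $- \frac{1}{6742784} \approx -1.4831 \cdot 10^{-7}$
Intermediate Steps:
$\frac{1}{\left(4552216 - 3346431\right) - 7948569} = \frac{1}{1205785 - 7948569} = \frac{1}{-6742784} = - \frac{1}{6742784}$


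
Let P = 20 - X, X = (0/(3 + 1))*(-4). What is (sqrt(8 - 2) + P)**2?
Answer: (20 + sqrt(6))**2 ≈ 503.98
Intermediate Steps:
X = 0 (X = (0/4)*(-4) = ((1/4)*0)*(-4) = 0*(-4) = 0)
P = 20 (P = 20 - 1*0 = 20 + 0 = 20)
(sqrt(8 - 2) + P)**2 = (sqrt(8 - 2) + 20)**2 = (sqrt(6) + 20)**2 = (20 + sqrt(6))**2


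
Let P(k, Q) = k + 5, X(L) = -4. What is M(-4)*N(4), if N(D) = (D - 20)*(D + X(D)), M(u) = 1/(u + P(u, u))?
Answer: 0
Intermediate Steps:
P(k, Q) = 5 + k
M(u) = 1/(5 + 2*u) (M(u) = 1/(u + (5 + u)) = 1/(5 + 2*u))
N(D) = (-20 + D)*(-4 + D) (N(D) = (D - 20)*(D - 4) = (-20 + D)*(-4 + D))
M(-4)*N(4) = (80 + 4**2 - 24*4)/(5 + 2*(-4)) = (80 + 16 - 96)/(5 - 8) = 0/(-3) = -1/3*0 = 0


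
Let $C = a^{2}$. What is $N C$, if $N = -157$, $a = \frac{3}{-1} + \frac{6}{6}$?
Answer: $-628$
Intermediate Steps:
$a = -2$ ($a = 3 \left(-1\right) + 6 \cdot \frac{1}{6} = -3 + 1 = -2$)
$C = 4$ ($C = \left(-2\right)^{2} = 4$)
$N C = \left(-157\right) 4 = -628$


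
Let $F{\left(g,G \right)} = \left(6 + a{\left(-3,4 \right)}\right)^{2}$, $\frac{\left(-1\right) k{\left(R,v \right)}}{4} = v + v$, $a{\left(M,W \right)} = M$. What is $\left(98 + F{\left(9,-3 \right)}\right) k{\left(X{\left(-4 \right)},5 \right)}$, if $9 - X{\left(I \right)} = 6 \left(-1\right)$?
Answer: $-4280$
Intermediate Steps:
$X{\left(I \right)} = 15$ ($X{\left(I \right)} = 9 - 6 \left(-1\right) = 9 - -6 = 9 + 6 = 15$)
$k{\left(R,v \right)} = - 8 v$ ($k{\left(R,v \right)} = - 4 \left(v + v\right) = - 4 \cdot 2 v = - 8 v$)
$F{\left(g,G \right)} = 9$ ($F{\left(g,G \right)} = \left(6 - 3\right)^{2} = 3^{2} = 9$)
$\left(98 + F{\left(9,-3 \right)}\right) k{\left(X{\left(-4 \right)},5 \right)} = \left(98 + 9\right) \left(\left(-8\right) 5\right) = 107 \left(-40\right) = -4280$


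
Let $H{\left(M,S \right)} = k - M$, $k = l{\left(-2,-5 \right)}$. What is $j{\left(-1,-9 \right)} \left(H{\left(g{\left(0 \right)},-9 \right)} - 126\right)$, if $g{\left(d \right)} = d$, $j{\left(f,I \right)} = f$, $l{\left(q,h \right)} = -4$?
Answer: $130$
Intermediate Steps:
$k = -4$
$H{\left(M,S \right)} = -4 - M$
$j{\left(-1,-9 \right)} \left(H{\left(g{\left(0 \right)},-9 \right)} - 126\right) = - (\left(-4 - 0\right) - 126) = - (\left(-4 + 0\right) - 126) = - (-4 - 126) = \left(-1\right) \left(-130\right) = 130$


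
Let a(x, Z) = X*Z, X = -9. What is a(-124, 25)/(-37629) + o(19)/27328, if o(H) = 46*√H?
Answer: 25/4181 + 23*√19/13664 ≈ 0.013317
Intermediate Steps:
a(x, Z) = -9*Z
a(-124, 25)/(-37629) + o(19)/27328 = -9*25/(-37629) + (46*√19)/27328 = -225*(-1/37629) + (46*√19)*(1/27328) = 25/4181 + 23*√19/13664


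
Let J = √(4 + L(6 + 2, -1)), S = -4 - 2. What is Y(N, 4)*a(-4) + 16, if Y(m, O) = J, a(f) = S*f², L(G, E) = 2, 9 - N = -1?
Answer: 16 - 96*√6 ≈ -219.15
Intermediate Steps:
N = 10 (N = 9 - 1*(-1) = 9 + 1 = 10)
S = -6
J = √6 (J = √(4 + 2) = √6 ≈ 2.4495)
a(f) = -6*f²
Y(m, O) = √6
Y(N, 4)*a(-4) + 16 = √6*(-6*(-4)²) + 16 = √6*(-6*16) + 16 = √6*(-96) + 16 = -96*√6 + 16 = 16 - 96*√6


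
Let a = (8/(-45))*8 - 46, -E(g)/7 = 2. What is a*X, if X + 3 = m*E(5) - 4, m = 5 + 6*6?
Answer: 1239854/45 ≈ 27552.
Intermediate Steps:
E(g) = -14 (E(g) = -7*2 = -14)
a = -2134/45 (a = (8*(-1/45))*8 - 46 = -8/45*8 - 46 = -64/45 - 46 = -2134/45 ≈ -47.422)
m = 41 (m = 5 + 36 = 41)
X = -581 (X = -3 + (41*(-14) - 4) = -3 + (-574 - 4) = -3 - 578 = -581)
a*X = -2134/45*(-581) = 1239854/45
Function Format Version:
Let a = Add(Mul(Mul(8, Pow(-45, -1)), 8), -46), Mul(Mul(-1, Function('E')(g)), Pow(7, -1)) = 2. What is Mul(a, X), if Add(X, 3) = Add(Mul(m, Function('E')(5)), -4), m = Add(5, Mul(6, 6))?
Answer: Rational(1239854, 45) ≈ 27552.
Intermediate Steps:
Function('E')(g) = -14 (Function('E')(g) = Mul(-7, 2) = -14)
a = Rational(-2134, 45) (a = Add(Mul(Mul(8, Rational(-1, 45)), 8), -46) = Add(Mul(Rational(-8, 45), 8), -46) = Add(Rational(-64, 45), -46) = Rational(-2134, 45) ≈ -47.422)
m = 41 (m = Add(5, 36) = 41)
X = -581 (X = Add(-3, Add(Mul(41, -14), -4)) = Add(-3, Add(-574, -4)) = Add(-3, -578) = -581)
Mul(a, X) = Mul(Rational(-2134, 45), -581) = Rational(1239854, 45)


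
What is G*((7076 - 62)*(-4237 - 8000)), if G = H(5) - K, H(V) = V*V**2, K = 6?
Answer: -10213807842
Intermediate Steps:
H(V) = V**3
G = 119 (G = 5**3 - 1*6 = 125 - 6 = 119)
G*((7076 - 62)*(-4237 - 8000)) = 119*((7076 - 62)*(-4237 - 8000)) = 119*(7014*(-12237)) = 119*(-85830318) = -10213807842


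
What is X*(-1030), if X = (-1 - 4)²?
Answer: -25750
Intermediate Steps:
X = 25 (X = (-5)² = 25)
X*(-1030) = 25*(-1030) = -25750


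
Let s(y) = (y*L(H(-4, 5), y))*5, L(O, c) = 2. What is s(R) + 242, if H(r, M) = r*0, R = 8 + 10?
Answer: 422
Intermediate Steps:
R = 18
H(r, M) = 0
s(y) = 10*y (s(y) = (y*2)*5 = (2*y)*5 = 10*y)
s(R) + 242 = 10*18 + 242 = 180 + 242 = 422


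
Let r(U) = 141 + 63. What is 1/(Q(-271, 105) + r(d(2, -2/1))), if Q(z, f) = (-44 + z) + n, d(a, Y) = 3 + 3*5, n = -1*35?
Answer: -1/146 ≈ -0.0068493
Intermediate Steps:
n = -35
d(a, Y) = 18 (d(a, Y) = 3 + 15 = 18)
Q(z, f) = -79 + z (Q(z, f) = (-44 + z) - 35 = -79 + z)
r(U) = 204
1/(Q(-271, 105) + r(d(2, -2/1))) = 1/((-79 - 271) + 204) = 1/(-350 + 204) = 1/(-146) = -1/146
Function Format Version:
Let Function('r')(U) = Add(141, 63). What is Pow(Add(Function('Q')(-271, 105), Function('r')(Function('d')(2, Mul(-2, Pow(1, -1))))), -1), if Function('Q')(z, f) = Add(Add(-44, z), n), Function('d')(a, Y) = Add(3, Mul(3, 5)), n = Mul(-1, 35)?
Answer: Rational(-1, 146) ≈ -0.0068493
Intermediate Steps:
n = -35
Function('d')(a, Y) = 18 (Function('d')(a, Y) = Add(3, 15) = 18)
Function('Q')(z, f) = Add(-79, z) (Function('Q')(z, f) = Add(Add(-44, z), -35) = Add(-79, z))
Function('r')(U) = 204
Pow(Add(Function('Q')(-271, 105), Function('r')(Function('d')(2, Mul(-2, Pow(1, -1))))), -1) = Pow(Add(Add(-79, -271), 204), -1) = Pow(Add(-350, 204), -1) = Pow(-146, -1) = Rational(-1, 146)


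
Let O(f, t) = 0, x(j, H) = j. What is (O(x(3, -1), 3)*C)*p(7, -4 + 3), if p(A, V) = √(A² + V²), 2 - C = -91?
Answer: 0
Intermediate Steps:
C = 93 (C = 2 - 1*(-91) = 2 + 91 = 93)
(O(x(3, -1), 3)*C)*p(7, -4 + 3) = (0*93)*√(7² + (-4 + 3)²) = 0*√(49 + (-1)²) = 0*√(49 + 1) = 0*√50 = 0*(5*√2) = 0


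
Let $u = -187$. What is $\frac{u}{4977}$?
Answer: $- \frac{187}{4977} \approx -0.037573$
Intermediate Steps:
$\frac{u}{4977} = - \frac{187}{4977}$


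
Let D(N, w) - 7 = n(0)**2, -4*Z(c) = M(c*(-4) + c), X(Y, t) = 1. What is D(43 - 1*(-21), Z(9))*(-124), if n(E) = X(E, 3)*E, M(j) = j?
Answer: -868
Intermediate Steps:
n(E) = E (n(E) = 1*E = E)
Z(c) = 3*c/4 (Z(c) = -(c*(-4) + c)/4 = -(-4*c + c)/4 = -(-3)*c/4 = 3*c/4)
D(N, w) = 7 (D(N, w) = 7 + 0**2 = 7 + 0 = 7)
D(43 - 1*(-21), Z(9))*(-124) = 7*(-124) = -868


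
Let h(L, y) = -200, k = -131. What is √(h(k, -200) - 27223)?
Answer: 3*I*√3047 ≈ 165.6*I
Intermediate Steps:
√(h(k, -200) - 27223) = √(-200 - 27223) = √(-27423) = 3*I*√3047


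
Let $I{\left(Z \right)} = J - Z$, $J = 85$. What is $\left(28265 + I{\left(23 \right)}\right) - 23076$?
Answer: $5251$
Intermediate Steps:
$I{\left(Z \right)} = 85 - Z$
$\left(28265 + I{\left(23 \right)}\right) - 23076 = \left(28265 + \left(85 - 23\right)\right) - 23076 = \left(28265 + 62\right) - 23076 = 28327 - 23076 = 5251$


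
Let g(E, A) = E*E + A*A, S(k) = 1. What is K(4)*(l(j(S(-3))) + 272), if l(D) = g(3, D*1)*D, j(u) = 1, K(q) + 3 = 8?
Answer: 1410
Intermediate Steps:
g(E, A) = A² + E² (g(E, A) = E² + A² = A² + E²)
K(q) = 5 (K(q) = -3 + 8 = 5)
l(D) = D*(9 + D²) (l(D) = ((D*1)² + 3²)*D = (D² + 9)*D = (9 + D²)*D = D*(9 + D²))
K(4)*(l(j(S(-3))) + 272) = 5*(1*(9 + 1²) + 272) = 5*(1*(9 + 1) + 272) = 5*(1*10 + 272) = 5*(10 + 272) = 5*282 = 1410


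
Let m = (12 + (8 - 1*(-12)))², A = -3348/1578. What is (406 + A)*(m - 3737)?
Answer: -288174860/263 ≈ -1.0957e+6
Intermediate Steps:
A = -558/263 (A = -3348*1/1578 = -558/263 ≈ -2.1217)
m = 1024 (m = (12 + (8 + 12))² = (12 + 20)² = 32² = 1024)
(406 + A)*(m - 3737) = (406 - 558/263)*(1024 - 3737) = (106220/263)*(-2713) = -288174860/263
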